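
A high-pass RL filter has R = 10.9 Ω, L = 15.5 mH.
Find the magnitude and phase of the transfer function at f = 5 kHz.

Step 1 — Angular frequency: ω = 2π·5000 = 3.142e+04 rad/s.
Step 2 — Transfer function: H(jω) = jωL/(R + jωL).
Step 3 — Numerator jωL = j·486.9; denominator R + jωL = 10.9 + j486.9.
Step 4 — H = 0.9995 + j0.02237.
Step 5 — Magnitude: |H| = 0.9997 (-0.0 dB); phase: φ = 1.3°.

|H| = 0.9997 (-0.0 dB), φ = 1.3°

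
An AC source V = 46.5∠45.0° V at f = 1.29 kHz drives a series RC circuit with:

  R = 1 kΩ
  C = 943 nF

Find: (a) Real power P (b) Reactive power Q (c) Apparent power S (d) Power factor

Step 1 — Angular frequency: ω = 2π·f = 2π·1290 = 8105 rad/s.
Step 2 — Component impedances:
  R: Z = R = 1000 Ω
  C: Z = 1/(jωC) = -j/(ω·C) = 0 - j130.8 Ω
Step 3 — Series combination: Z_total = R + C = 1000 - j130.8 Ω = 1009∠-7.5° Ω.
Step 4 — Source phasor: V = 46.5∠45.0° V = 32.88 + j32.88 V.
Step 5 — Current: I = V / Z = 0.0281 + j0.03656 A = 0.04611∠52.5° A.
Step 6 — Complex power: S = V·I* = 2.126 - j0.2781 VA.
Step 7 — Real power: P = Re(S) = 2.126 W.
Step 8 — Reactive power: Q = Im(S) = -0.2781 VAR.
Step 9 — Apparent power: |S| = 2.144 VA.
Step 10 — Power factor: PF = P/|S| = 0.9915 (leading).

(a) P = 2.126 W  (b) Q = -0.2781 VAR  (c) S = 2.144 VA  (d) PF = 0.9915 (leading)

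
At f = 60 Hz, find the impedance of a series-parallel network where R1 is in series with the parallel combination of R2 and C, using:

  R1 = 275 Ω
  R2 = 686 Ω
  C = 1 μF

Step 1 — Angular frequency: ω = 2π·f = 2π·60 = 377 rad/s.
Step 2 — Component impedances:
  R1: Z = R = 275 Ω
  R2: Z = R = 686 Ω
  C: Z = 1/(jωC) = -j/(ω·C) = 0 - j2653 Ω
Step 3 — Parallel branch: R2 || C = 1/(1/R2 + 1/C) = 643 - j166.3 Ω.
Step 4 — Series with R1: Z_total = R1 + (R2 || C) = 918 - j166.3 Ω = 932.9∠-10.3° Ω.

Z = 918 - j166.3 Ω = 932.9∠-10.3° Ω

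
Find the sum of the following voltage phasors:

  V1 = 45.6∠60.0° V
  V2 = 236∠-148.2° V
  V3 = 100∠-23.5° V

Step 1 — Convert each phasor to rectangular form:
  V1 = 45.6·(cos(60.0°) + j·sin(60.0°)) = 22.8 + j39.49 V
  V2 = 236·(cos(-148.2°) + j·sin(-148.2°)) = -200.6 - j124.4 V
  V3 = 100·(cos(-23.5°) + j·sin(-23.5°)) = 91.71 - j39.87 V
Step 2 — Sum components: V_total = -86.07 - j124.7 V.
Step 3 — Convert to polar: |V_total| = 151.6 V, ∠V_total = -124.6°.

V_total = 151.6∠-124.6° V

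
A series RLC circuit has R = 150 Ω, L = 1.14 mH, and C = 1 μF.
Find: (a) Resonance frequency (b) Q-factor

Step 1 — Resonance condition Im(Z)=0 gives ω₀ = 1/√(LC).
Step 2 — ω₀ = 1/√(0.00114·1e-06) = 2.962e+04 rad/s.
Step 3 — f₀ = ω₀/(2π) = 4714 Hz.
Step 4 — Series Q: Q = ω₀L/R = 2.962e+04·0.00114/150 = 0.2251.

(a) f₀ = 4714 Hz  (b) Q = 0.2251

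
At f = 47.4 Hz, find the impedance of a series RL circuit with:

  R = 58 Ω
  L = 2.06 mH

Step 1 — Angular frequency: ω = 2π·f = 2π·47.4 = 297.8 rad/s.
Step 2 — Component impedances:
  R: Z = R = 58 Ω
  L: Z = jωL = j·297.8·0.00206 = 0 + j0.6135 Ω
Step 3 — Series combination: Z_total = R + L = 58 + j0.6135 Ω = 58∠0.6° Ω.

Z = 58 + j0.6135 Ω = 58∠0.6° Ω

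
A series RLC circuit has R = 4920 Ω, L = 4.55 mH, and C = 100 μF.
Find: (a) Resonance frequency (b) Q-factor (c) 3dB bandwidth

Step 1 — Resonance condition Im(Z)=0 gives ω₀ = 1/√(LC).
Step 2 — ω₀ = 1/√(0.00455·0.0001) = 1482 rad/s.
Step 3 — f₀ = ω₀/(2π) = 235.9 Hz.
Step 4 — Series Q: Q = ω₀L/R = 1482·0.00455/4920 = 0.001371.
Step 5 — 3dB bandwidth: Δω = ω₀/Q = 1.081e+06 rad/s; BW = Δω/(2π) = 1.721e+05 Hz.

(a) f₀ = 235.9 Hz  (b) Q = 0.001371  (c) BW = 1.721e+05 Hz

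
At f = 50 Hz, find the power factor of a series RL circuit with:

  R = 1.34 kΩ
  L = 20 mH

Step 1 — Angular frequency: ω = 2π·f = 2π·50 = 314.2 rad/s.
Step 2 — Component impedances:
  R: Z = R = 1340 Ω
  L: Z = jωL = j·314.2·0.02 = 0 + j6.283 Ω
Step 3 — Series combination: Z_total = R + L = 1340 + j6.283 Ω = 1340∠0.3° Ω.
Step 4 — Power factor: PF = cos(φ) = Re(Z)/|Z| = 1340/1340 = 1.
Step 5 — Type: Im(Z) = 6.283 ⇒ lagging (phase φ = 0.3°).

PF = 1 (lagging, φ = 0.3°)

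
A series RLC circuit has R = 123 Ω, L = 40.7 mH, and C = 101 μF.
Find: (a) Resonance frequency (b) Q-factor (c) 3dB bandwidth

Step 1 — Resonance: ω₀ = 1/√(LC) = 1/√(0.0407·0.000101) = 493.2 rad/s.
Step 2 — f₀ = ω₀/(2π) = 78.5 Hz.
Step 3 — Series Q: Q = ω₀L/R = 493.2·0.0407/123 = 0.1632.
Step 4 — Bandwidth: Δω = ω₀/Q = 3022 rad/s; BW = Δω/(2π) = 481 Hz.

(a) f₀ = 78.5 Hz  (b) Q = 0.1632  (c) BW = 481 Hz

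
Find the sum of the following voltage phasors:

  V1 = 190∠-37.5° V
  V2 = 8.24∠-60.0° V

Step 1 — Convert each phasor to rectangular form:
  V1 = 190·(cos(-37.5°) + j·sin(-37.5°)) = 150.7 - j115.7 V
  V2 = 8.24·(cos(-60.0°) + j·sin(-60.0°)) = 4.12 - j7.136 V
Step 2 — Sum components: V_total = 154.9 - j122.8 V.
Step 3 — Convert to polar: |V_total| = 197.6 V, ∠V_total = -38.4°.

V_total = 197.6∠-38.4° V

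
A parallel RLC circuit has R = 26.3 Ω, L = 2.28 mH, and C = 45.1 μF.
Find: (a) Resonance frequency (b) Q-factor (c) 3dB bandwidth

Step 1 — Resonance: ω₀ = 1/√(LC) = 1/√(0.00228·4.51e-05) = 3118 rad/s.
Step 2 — f₀ = ω₀/(2π) = 496.3 Hz.
Step 3 — Parallel Q: Q = R/(ω₀L) = 26.3/(3118·0.00228) = 3.699.
Step 4 — Bandwidth: Δω = ω₀/Q = 843.1 rad/s; BW = Δω/(2π) = 134.2 Hz.

(a) f₀ = 496.3 Hz  (b) Q = 3.699  (c) BW = 134.2 Hz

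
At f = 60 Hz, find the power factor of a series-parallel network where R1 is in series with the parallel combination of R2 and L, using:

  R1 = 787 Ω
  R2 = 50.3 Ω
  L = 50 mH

Step 1 — Angular frequency: ω = 2π·f = 2π·60 = 377 rad/s.
Step 2 — Component impedances:
  R1: Z = R = 787 Ω
  R2: Z = R = 50.3 Ω
  L: Z = jωL = j·377·0.05 = 0 + j18.85 Ω
Step 3 — Parallel branch: R2 || L = 1/(1/R2 + 1/L) = 6.194 + j16.53 Ω.
Step 4 — Series with R1: Z_total = R1 + (R2 || L) = 793.2 + j16.53 Ω = 793.4∠1.2° Ω.
Step 5 — Power factor: PF = cos(φ) = Re(Z)/|Z| = 793.19/793.37 = 0.9998.
Step 6 — Type: Im(Z) = 16.53 ⇒ lagging (phase φ = 1.2°).

PF = 0.9998 (lagging, φ = 1.2°)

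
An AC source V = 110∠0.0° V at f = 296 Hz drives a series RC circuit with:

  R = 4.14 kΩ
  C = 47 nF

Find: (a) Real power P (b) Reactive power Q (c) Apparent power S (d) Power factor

Step 1 — Angular frequency: ω = 2π·f = 2π·296 = 1860 rad/s.
Step 2 — Component impedances:
  R: Z = R = 4140 Ω
  C: Z = 1/(jωC) = -j/(ω·C) = 0 - j1.144e+04 Ω
Step 3 — Series combination: Z_total = R + C = 4140 - j1.144e+04 Ω = 1.217e+04∠-70.1° Ω.
Step 4 — Source phasor: V = 110∠0.0° V = 110 V.
Step 5 — Current: I = V / Z = 0.003077 + j0.008502 A = 0.009041∠70.1° A.
Step 6 — Complex power: S = V·I* = 0.3384 - j0.9352 VA.
Step 7 — Real power: P = Re(S) = 0.3384 W.
Step 8 — Reactive power: Q = Im(S) = -0.9352 VAR.
Step 9 — Apparent power: |S| = 0.9946 VA.
Step 10 — Power factor: PF = P/|S| = 0.3403 (leading).

(a) P = 0.3384 W  (b) Q = -0.9352 VAR  (c) S = 0.9946 VA  (d) PF = 0.3403 (leading)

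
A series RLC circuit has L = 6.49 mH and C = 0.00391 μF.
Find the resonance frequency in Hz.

Step 1 — Resonance condition Im(Z)=0 gives ω₀ = 1/√(LC).
Step 2 — ω₀ = 1/√(0.00649·3.91e-09) = 1.985e+05 rad/s.
Step 3 — f₀ = ω₀/(2π) = 3.159e+04 Hz.

f₀ = 3.159e+04 Hz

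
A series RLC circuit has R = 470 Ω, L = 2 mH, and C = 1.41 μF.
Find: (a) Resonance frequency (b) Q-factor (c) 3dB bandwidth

Step 1 — Resonance condition Im(Z)=0 gives ω₀ = 1/√(LC).
Step 2 — ω₀ = 1/√(0.002·1.41e-06) = 1.883e+04 rad/s.
Step 3 — f₀ = ω₀/(2π) = 2997 Hz.
Step 4 — Series Q: Q = ω₀L/R = 1.883e+04·0.002/470 = 0.08013.
Step 5 — 3dB bandwidth: Δω = ω₀/Q = 2.35e+05 rad/s; BW = Δω/(2π) = 3.74e+04 Hz.

(a) f₀ = 2997 Hz  (b) Q = 0.08013  (c) BW = 3.74e+04 Hz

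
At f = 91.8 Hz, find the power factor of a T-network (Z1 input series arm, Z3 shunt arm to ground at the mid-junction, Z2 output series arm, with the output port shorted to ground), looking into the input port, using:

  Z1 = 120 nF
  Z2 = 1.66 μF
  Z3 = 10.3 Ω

Step 1 — Angular frequency: ω = 2π·f = 2π·91.8 = 576.8 rad/s.
Step 2 — Component impedances:
  Z1: Z = 1/(jωC) = -j/(ω·C) = 0 - j1.445e+04 Ω
  Z2: Z = 1/(jωC) = -j/(ω·C) = 0 - j1044 Ω
  Z3: Z = R = 10.3 Ω
Step 3 — With the output port shorted to ground, the output series arm Z2 runs from the junction to ground; the shunt arm Z3 also runs from the junction to ground. They appear in parallel: Z3 || Z2 = 10.3 - j0.1016 Ω.
Step 4 — Series with input arm Z1: Z_in = Z1 + (Z3 || Z2) = 10.3 - j1.445e+04 Ω = 1.445e+04∠-90.0° Ω.
Step 5 — Power factor: PF = cos(φ) = Re(Z)/|Z| = 10.3/1.445e+04 = 0.0007128.
Step 6 — Type: Im(Z) = -1.445e+04 ⇒ leading (phase φ = -90.0°).

PF = 0.0007128 (leading, φ = -90.0°)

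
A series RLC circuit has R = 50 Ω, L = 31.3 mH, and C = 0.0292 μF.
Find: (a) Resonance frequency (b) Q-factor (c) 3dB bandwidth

Step 1 — Resonance: ω₀ = 1/√(LC) = 1/√(0.0313·2.92e-08) = 3.308e+04 rad/s.
Step 2 — f₀ = ω₀/(2π) = 5264 Hz.
Step 3 — Series Q: Q = ω₀L/R = 3.308e+04·0.0313/50 = 20.71.
Step 4 — Bandwidth: Δω = ω₀/Q = 1597 rad/s; BW = Δω/(2π) = 254.2 Hz.

(a) f₀ = 5264 Hz  (b) Q = 20.71  (c) BW = 254.2 Hz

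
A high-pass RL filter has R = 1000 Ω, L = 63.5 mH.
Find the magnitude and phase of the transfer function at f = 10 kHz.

Step 1 — Angular frequency: ω = 2π·1e+04 = 6.283e+04 rad/s.
Step 2 — Transfer function: H(jω) = jωL/(R + jωL).
Step 3 — Numerator jωL = j·3990; denominator R + jωL = 1000 + j3990.
Step 4 — H = 0.9409 + j0.2358.
Step 5 — Magnitude: |H| = 0.97 (-0.3 dB); phase: φ = 14.1°.

|H| = 0.97 (-0.3 dB), φ = 14.1°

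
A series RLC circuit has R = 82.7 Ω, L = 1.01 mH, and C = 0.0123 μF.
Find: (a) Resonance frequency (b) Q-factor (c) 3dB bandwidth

Step 1 — Resonance condition Im(Z)=0 gives ω₀ = 1/√(LC).
Step 2 — ω₀ = 1/√(0.00101·1.23e-08) = 2.837e+05 rad/s.
Step 3 — f₀ = ω₀/(2π) = 4.516e+04 Hz.
Step 4 — Series Q: Q = ω₀L/R = 2.837e+05·0.00101/82.7 = 3.465.
Step 5 — 3dB bandwidth: Δω = ω₀/Q = 8.188e+04 rad/s; BW = Δω/(2π) = 1.303e+04 Hz.

(a) f₀ = 4.516e+04 Hz  (b) Q = 3.465  (c) BW = 1.303e+04 Hz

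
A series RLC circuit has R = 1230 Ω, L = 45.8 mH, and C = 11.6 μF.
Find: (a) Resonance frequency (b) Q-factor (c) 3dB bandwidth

Step 1 — Resonance: ω₀ = 1/√(LC) = 1/√(0.0458·1.16e-05) = 1372 rad/s.
Step 2 — f₀ = ω₀/(2π) = 218.4 Hz.
Step 3 — Series Q: Q = ω₀L/R = 1372·0.0458/1230 = 0.05109.
Step 4 — Bandwidth: Δω = ω₀/Q = 2.686e+04 rad/s; BW = Δω/(2π) = 4274 Hz.

(a) f₀ = 218.4 Hz  (b) Q = 0.05109  (c) BW = 4274 Hz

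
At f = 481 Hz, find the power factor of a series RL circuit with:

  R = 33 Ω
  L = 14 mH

Step 1 — Angular frequency: ω = 2π·f = 2π·481 = 3022 rad/s.
Step 2 — Component impedances:
  R: Z = R = 33 Ω
  L: Z = jωL = j·3022·0.014 = 0 + j42.31 Ω
Step 3 — Series combination: Z_total = R + L = 33 + j42.31 Ω = 53.66∠52.0° Ω.
Step 4 — Power factor: PF = cos(φ) = Re(Z)/|Z| = 33/53.66 = 0.615.
Step 5 — Type: Im(Z) = 42.31 ⇒ lagging (phase φ = 52.0°).

PF = 0.615 (lagging, φ = 52.0°)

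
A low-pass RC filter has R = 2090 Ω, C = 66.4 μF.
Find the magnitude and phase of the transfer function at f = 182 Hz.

Step 1 — Angular frequency: ω = 2π·182 = 1144 rad/s.
Step 2 — Transfer function: H(jω) = 1/(1 + jωRC).
Step 3 — Denominator: 1 + jωRC = 1 + j·1144·2090·6.64e-05 = 1 + j158.7.
Step 4 — H = 3.971e-05 - j0.006301.
Step 5 — Magnitude: |H| = 0.006301 (-44.0 dB); phase: φ = -89.6°.

|H| = 0.006301 (-44.0 dB), φ = -89.6°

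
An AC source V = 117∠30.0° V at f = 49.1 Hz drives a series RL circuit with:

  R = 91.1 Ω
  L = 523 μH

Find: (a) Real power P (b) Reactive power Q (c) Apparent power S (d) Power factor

Step 1 — Angular frequency: ω = 2π·f = 2π·49.1 = 308.5 rad/s.
Step 2 — Component impedances:
  R: Z = R = 91.1 Ω
  L: Z = jωL = j·308.5·0.000523 = 0 + j0.1613 Ω
Step 3 — Series combination: Z_total = R + L = 91.1 + j0.1613 Ω = 91.1∠0.1° Ω.
Step 4 — Source phasor: V = 117∠30.0° V = 101.3 + j58.5 V.
Step 5 — Current: I = V / Z = 1.113 + j0.6402 A = 1.284∠29.9° A.
Step 6 — Complex power: S = V·I* = 150.3 + j0.2661 VA.
Step 7 — Real power: P = Re(S) = 150.3 W.
Step 8 — Reactive power: Q = Im(S) = 0.2661 VAR.
Step 9 — Apparent power: |S| = 150.3 VA.
Step 10 — Power factor: PF = P/|S| = 1 (lagging).

(a) P = 150.3 W  (b) Q = 0.2661 VAR  (c) S = 150.3 VA  (d) PF = 1 (lagging)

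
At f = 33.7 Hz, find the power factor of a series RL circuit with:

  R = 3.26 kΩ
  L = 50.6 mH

Step 1 — Angular frequency: ω = 2π·f = 2π·33.7 = 211.7 rad/s.
Step 2 — Component impedances:
  R: Z = R = 3260 Ω
  L: Z = jωL = j·211.7·0.0506 = 0 + j10.71 Ω
Step 3 — Series combination: Z_total = R + L = 3260 + j10.71 Ω = 3260∠0.2° Ω.
Step 4 — Power factor: PF = cos(φ) = Re(Z)/|Z| = 3260/3260 = 1.
Step 5 — Type: Im(Z) = 10.71 ⇒ lagging (phase φ = 0.2°).

PF = 1 (lagging, φ = 0.2°)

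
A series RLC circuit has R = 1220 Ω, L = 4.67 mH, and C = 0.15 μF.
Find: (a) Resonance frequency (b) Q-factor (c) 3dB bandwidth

Step 1 — Resonance condition Im(Z)=0 gives ω₀ = 1/√(LC).
Step 2 — ω₀ = 1/√(0.00467·1.5e-07) = 3.778e+04 rad/s.
Step 3 — f₀ = ω₀/(2π) = 6013 Hz.
Step 4 — Series Q: Q = ω₀L/R = 3.778e+04·0.00467/1220 = 0.1446.
Step 5 — 3dB bandwidth: Δω = ω₀/Q = 2.612e+05 rad/s; BW = Δω/(2π) = 4.158e+04 Hz.

(a) f₀ = 6013 Hz  (b) Q = 0.1446  (c) BW = 4.158e+04 Hz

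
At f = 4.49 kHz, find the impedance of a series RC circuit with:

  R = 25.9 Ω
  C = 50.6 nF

Step 1 — Angular frequency: ω = 2π·f = 2π·4490 = 2.821e+04 rad/s.
Step 2 — Component impedances:
  R: Z = R = 25.9 Ω
  C: Z = 1/(jωC) = -j/(ω·C) = 0 - j700.5 Ω
Step 3 — Series combination: Z_total = R + C = 25.9 - j700.5 Ω = 701∠-87.9° Ω.

Z = 25.9 - j700.5 Ω = 701∠-87.9° Ω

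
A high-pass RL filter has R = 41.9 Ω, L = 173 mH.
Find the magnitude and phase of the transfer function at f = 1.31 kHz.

Step 1 — Angular frequency: ω = 2π·1310 = 8231 rad/s.
Step 2 — Transfer function: H(jω) = jωL/(R + jωL).
Step 3 — Numerator jωL = j·1424; denominator R + jωL = 41.9 + j1424.
Step 4 — H = 0.9991 + j0.0294.
Step 5 — Magnitude: |H| = 0.9996 (-0.0 dB); phase: φ = 1.7°.

|H| = 0.9996 (-0.0 dB), φ = 1.7°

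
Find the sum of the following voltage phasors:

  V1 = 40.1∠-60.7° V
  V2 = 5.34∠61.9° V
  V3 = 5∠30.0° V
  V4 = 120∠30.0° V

Step 1 — Convert each phasor to rectangular form:
  V1 = 40.1·(cos(-60.7°) + j·sin(-60.7°)) = 19.62 - j34.97 V
  V2 = 5.34·(cos(61.9°) + j·sin(61.9°)) = 2.515 + j4.711 V
  V3 = 5·(cos(30.0°) + j·sin(30.0°)) = 4.33 + j2.5 V
  V4 = 120·(cos(30.0°) + j·sin(30.0°)) = 103.9 + j60 V
Step 2 — Sum components: V_total = 130.4 + j32.24 V.
Step 3 — Convert to polar: |V_total| = 134.3 V, ∠V_total = 13.9°.

V_total = 134.3∠13.9° V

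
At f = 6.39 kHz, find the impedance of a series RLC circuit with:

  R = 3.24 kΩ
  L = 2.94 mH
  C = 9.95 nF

Step 1 — Angular frequency: ω = 2π·f = 2π·6390 = 4.015e+04 rad/s.
Step 2 — Component impedances:
  R: Z = R = 3240 Ω
  L: Z = jωL = j·4.015e+04·0.00294 = 0 + j118 Ω
  C: Z = 1/(jωC) = -j/(ω·C) = 0 - j2503 Ω
Step 3 — Series combination: Z_total = R + L + C = 3240 - j2385 Ω = 4023∠-36.4° Ω.

Z = 3240 - j2385 Ω = 4023∠-36.4° Ω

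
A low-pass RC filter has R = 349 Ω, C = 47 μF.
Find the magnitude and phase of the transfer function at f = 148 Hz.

Step 1 — Angular frequency: ω = 2π·148 = 929.9 rad/s.
Step 2 — Transfer function: H(jω) = 1/(1 + jωRC).
Step 3 — Denominator: 1 + jωRC = 1 + j·929.9·349·4.7e-05 = 1 + j15.25.
Step 4 — H = 0.00428 - j0.06528.
Step 5 — Magnitude: |H| = 0.06542 (-23.7 dB); phase: φ = -86.2°.

|H| = 0.06542 (-23.7 dB), φ = -86.2°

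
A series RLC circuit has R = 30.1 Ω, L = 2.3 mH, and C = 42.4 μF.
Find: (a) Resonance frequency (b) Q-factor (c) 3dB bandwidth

Step 1 — Resonance: ω₀ = 1/√(LC) = 1/√(0.0023·4.24e-05) = 3202 rad/s.
Step 2 — f₀ = ω₀/(2π) = 509.7 Hz.
Step 3 — Series Q: Q = ω₀L/R = 3202·0.0023/30.1 = 0.2447.
Step 4 — Bandwidth: Δω = ω₀/Q = 1.309e+04 rad/s; BW = Δω/(2π) = 2083 Hz.

(a) f₀ = 509.7 Hz  (b) Q = 0.2447  (c) BW = 2083 Hz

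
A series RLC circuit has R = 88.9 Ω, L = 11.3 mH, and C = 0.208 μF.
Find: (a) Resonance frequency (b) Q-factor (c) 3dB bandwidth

Step 1 — Resonance: ω₀ = 1/√(LC) = 1/√(0.0113·2.08e-07) = 2.063e+04 rad/s.
Step 2 — f₀ = ω₀/(2π) = 3283 Hz.
Step 3 — Series Q: Q = ω₀L/R = 2.063e+04·0.0113/88.9 = 2.622.
Step 4 — Bandwidth: Δω = ω₀/Q = 7867 rad/s; BW = Δω/(2π) = 1252 Hz.

(a) f₀ = 3283 Hz  (b) Q = 2.622  (c) BW = 1252 Hz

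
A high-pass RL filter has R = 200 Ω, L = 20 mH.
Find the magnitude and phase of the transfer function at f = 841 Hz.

Step 1 — Angular frequency: ω = 2π·841 = 5284 rad/s.
Step 2 — Transfer function: H(jω) = jωL/(R + jωL).
Step 3 — Numerator jωL = j·105.7; denominator R + jωL = 200 + j105.7.
Step 4 — H = 0.2183 + j0.4131.
Step 5 — Magnitude: |H| = 0.4672 (-6.6 dB); phase: φ = 62.1°.

|H| = 0.4672 (-6.6 dB), φ = 62.1°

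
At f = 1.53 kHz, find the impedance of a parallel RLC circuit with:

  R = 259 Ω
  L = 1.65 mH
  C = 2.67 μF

Step 1 — Angular frequency: ω = 2π·f = 2π·1530 = 9613 rad/s.
Step 2 — Component impedances:
  R: Z = R = 259 Ω
  L: Z = jωL = j·9613·0.00165 = 0 + j15.86 Ω
  C: Z = 1/(jωC) = -j/(ω·C) = 0 - j38.96 Ω
Step 3 — Parallel combination: 1/Z_total = 1/R + 1/L + 1/C; Z_total = 2.735 + j26.47 Ω = 26.61∠84.1° Ω.

Z = 2.735 + j26.47 Ω = 26.61∠84.1° Ω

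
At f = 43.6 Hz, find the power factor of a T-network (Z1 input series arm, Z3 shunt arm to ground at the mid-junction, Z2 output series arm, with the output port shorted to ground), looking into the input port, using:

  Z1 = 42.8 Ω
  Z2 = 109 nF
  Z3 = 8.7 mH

Step 1 — Angular frequency: ω = 2π·f = 2π·43.6 = 273.9 rad/s.
Step 2 — Component impedances:
  Z1: Z = R = 42.8 Ω
  Z2: Z = 1/(jωC) = -j/(ω·C) = 0 - j3.349e+04 Ω
  Z3: Z = jωL = j·273.9·0.0087 = 0 + j2.383 Ω
Step 3 — With the output port shorted to ground, the output series arm Z2 runs from the junction to ground; the shunt arm Z3 also runs from the junction to ground. They appear in parallel: Z3 || Z2 = 0 + j2.384 Ω.
Step 4 — Series with input arm Z1: Z_in = Z1 + (Z3 || Z2) = 42.8 + j2.384 Ω = 42.87∠3.2° Ω.
Step 5 — Power factor: PF = cos(φ) = Re(Z)/|Z| = 42.8/42.866 = 0.9985.
Step 6 — Type: Im(Z) = 2.384 ⇒ lagging (phase φ = 3.2°).

PF = 0.9985 (lagging, φ = 3.2°)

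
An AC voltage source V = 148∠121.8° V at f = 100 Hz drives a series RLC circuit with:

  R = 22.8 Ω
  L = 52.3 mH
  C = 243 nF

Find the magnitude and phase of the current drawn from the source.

Step 1 — Angular frequency: ω = 2π·f = 2π·100 = 628.3 rad/s.
Step 2 — Component impedances:
  R: Z = R = 22.8 Ω
  L: Z = jωL = j·628.3·0.0523 = 0 + j32.86 Ω
  C: Z = 1/(jωC) = -j/(ω·C) = 0 - j6550 Ω
Step 3 — Series combination: Z_total = R + L + C = 22.8 - j6517 Ω = 6517∠-89.8° Ω.
Step 4 — Source phasor: V = 148∠121.8° V = -77.99 + j125.8 V.
Step 5 — Ohm's law: I = V / Z_total = (-77.99 + j125.8) / (22.8 - j6517) = -0.01934 - j0.0119 A.
Step 6 — Convert to polar: |I| = 0.02271 A, ∠I = -148.4°.

I = 0.02271∠-148.4° A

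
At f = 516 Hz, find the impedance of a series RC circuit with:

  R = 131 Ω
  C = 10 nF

Step 1 — Angular frequency: ω = 2π·f = 2π·516 = 3242 rad/s.
Step 2 — Component impedances:
  R: Z = R = 131 Ω
  C: Z = 1/(jωC) = -j/(ω·C) = 0 - j3.084e+04 Ω
Step 3 — Series combination: Z_total = R + C = 131 - j3.084e+04 Ω = 3.084e+04∠-89.8° Ω.

Z = 131 - j3.084e+04 Ω = 3.084e+04∠-89.8° Ω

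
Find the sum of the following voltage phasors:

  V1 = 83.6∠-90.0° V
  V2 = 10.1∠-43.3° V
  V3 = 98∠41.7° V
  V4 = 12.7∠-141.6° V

Step 1 — Convert each phasor to rectangular form:
  V1 = 83.6·(cos(-90.0°) + j·sin(-90.0°)) = 0 - j83.6 V
  V2 = 10.1·(cos(-43.3°) + j·sin(-43.3°)) = 7.351 - j6.927 V
  V3 = 98·(cos(41.7°) + j·sin(41.7°)) = 73.17 + j65.19 V
  V4 = 12.7·(cos(-141.6°) + j·sin(-141.6°)) = -9.953 - j7.889 V
Step 2 — Sum components: V_total = 70.57 - j33.22 V.
Step 3 — Convert to polar: |V_total| = 78 V, ∠V_total = -25.2°.

V_total = 78∠-25.2° V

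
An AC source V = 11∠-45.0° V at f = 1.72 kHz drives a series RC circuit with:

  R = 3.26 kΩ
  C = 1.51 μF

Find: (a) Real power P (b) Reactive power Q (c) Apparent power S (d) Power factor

Step 1 — Angular frequency: ω = 2π·f = 2π·1720 = 1.081e+04 rad/s.
Step 2 — Component impedances:
  R: Z = R = 3260 Ω
  C: Z = 1/(jωC) = -j/(ω·C) = 0 - j61.28 Ω
Step 3 — Series combination: Z_total = R + C = 3260 - j61.28 Ω = 3261∠-1.1° Ω.
Step 4 — Source phasor: V = 11∠-45.0° V = 7.778 - j7.778 V.
Step 5 — Current: I = V / Z = 0.00243 - j0.00234 A = 0.003374∠-43.9° A.
Step 6 — Complex power: S = V·I* = 0.0371 - j0.0006974 VA.
Step 7 — Real power: P = Re(S) = 0.0371 W.
Step 8 — Reactive power: Q = Im(S) = -0.0006974 VAR.
Step 9 — Apparent power: |S| = 0.03711 VA.
Step 10 — Power factor: PF = P/|S| = 0.9998 (leading).

(a) P = 0.0371 W  (b) Q = -0.0006974 VAR  (c) S = 0.03711 VA  (d) PF = 0.9998 (leading)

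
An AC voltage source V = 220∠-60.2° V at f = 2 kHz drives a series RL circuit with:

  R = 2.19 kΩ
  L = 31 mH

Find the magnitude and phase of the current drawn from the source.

Step 1 — Angular frequency: ω = 2π·f = 2π·2000 = 1.257e+04 rad/s.
Step 2 — Component impedances:
  R: Z = R = 2190 Ω
  L: Z = jωL = j·1.257e+04·0.031 = 0 + j389.6 Ω
Step 3 — Series combination: Z_total = R + L = 2190 + j389.6 Ω = 2224∠10.1° Ω.
Step 4 — Source phasor: V = 220∠-60.2° V = 109.3 - j190.9 V.
Step 5 — Ohm's law: I = V / Z_total = (109.3 - j190.9) / (2190 + j389.6) = 0.03336 - j0.09311 A.
Step 6 — Convert to polar: |I| = 0.0989 A, ∠I = -70.3°.

I = 0.0989∠-70.3° A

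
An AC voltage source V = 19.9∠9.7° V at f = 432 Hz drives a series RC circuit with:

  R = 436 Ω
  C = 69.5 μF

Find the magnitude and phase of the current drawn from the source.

Step 1 — Angular frequency: ω = 2π·f = 2π·432 = 2714 rad/s.
Step 2 — Component impedances:
  R: Z = R = 436 Ω
  C: Z = 1/(jωC) = -j/(ω·C) = 0 - j5.301 Ω
Step 3 — Series combination: Z_total = R + C = 436 - j5.301 Ω = 436∠-0.7° Ω.
Step 4 — Source phasor: V = 19.9∠9.7° V = 19.62 + j3.353 V.
Step 5 — Ohm's law: I = V / Z_total = (19.62 + j3.353) / (436 - j5.301) = 0.04489 + j0.008236 A.
Step 6 — Convert to polar: |I| = 0.04564 A, ∠I = 10.4°.

I = 0.04564∠10.4° A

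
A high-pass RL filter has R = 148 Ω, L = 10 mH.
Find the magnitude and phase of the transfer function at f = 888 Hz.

Step 1 — Angular frequency: ω = 2π·888 = 5579 rad/s.
Step 2 — Transfer function: H(jω) = jωL/(R + jωL).
Step 3 — Numerator jωL = j·55.79; denominator R + jωL = 148 + j55.79.
Step 4 — H = 0.1244 + j0.3301.
Step 5 — Magnitude: |H| = 0.3528 (-9.1 dB); phase: φ = 69.3°.

|H| = 0.3528 (-9.1 dB), φ = 69.3°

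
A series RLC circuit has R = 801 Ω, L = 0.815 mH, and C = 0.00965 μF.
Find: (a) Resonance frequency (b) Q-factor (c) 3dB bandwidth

Step 1 — Resonance: ω₀ = 1/√(LC) = 1/√(0.000815·9.65e-09) = 3.566e+05 rad/s.
Step 2 — f₀ = ω₀/(2π) = 5.675e+04 Hz.
Step 3 — Series Q: Q = ω₀L/R = 3.566e+05·0.000815/801 = 0.3628.
Step 4 — Bandwidth: Δω = ω₀/Q = 9.828e+05 rad/s; BW = Δω/(2π) = 1.564e+05 Hz.

(a) f₀ = 5.675e+04 Hz  (b) Q = 0.3628  (c) BW = 1.564e+05 Hz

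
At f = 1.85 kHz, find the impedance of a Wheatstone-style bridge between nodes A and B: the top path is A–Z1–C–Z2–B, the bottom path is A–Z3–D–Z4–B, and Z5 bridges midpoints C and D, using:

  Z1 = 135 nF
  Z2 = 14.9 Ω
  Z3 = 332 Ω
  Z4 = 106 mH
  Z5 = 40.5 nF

Step 1 — Angular frequency: ω = 2π·f = 2π·1850 = 1.162e+04 rad/s.
Step 2 — Component impedances:
  Z1: Z = 1/(jωC) = -j/(ω·C) = 0 - j637.3 Ω
  Z2: Z = R = 14.9 Ω
  Z3: Z = R = 332 Ω
  Z4: Z = jωL = j·1.162e+04·0.106 = 0 + j1232 Ω
  Z5: Z = 1/(jωC) = -j/(ω·C) = 0 - j2124 Ω
Step 3 — Bridge requires nodal analysis (the Z5 bridge couples midpoints C and D, so the two paths cannot be reduced to a simple series/parallel combination). Setting node B to ground and injecting 1 A at node A, the 3-node admittance system at A, C, D solves to V_A = Z_AB = 65.02 - j805.1 Ω = 807.7∠-85.4° Ω.

Z = 65.02 - j805.1 Ω = 807.7∠-85.4° Ω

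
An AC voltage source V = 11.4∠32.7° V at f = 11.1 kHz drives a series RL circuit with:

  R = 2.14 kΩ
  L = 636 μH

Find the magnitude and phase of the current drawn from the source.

Step 1 — Angular frequency: ω = 2π·f = 2π·1.11e+04 = 6.974e+04 rad/s.
Step 2 — Component impedances:
  R: Z = R = 2140 Ω
  L: Z = jωL = j·6.974e+04·0.000636 = 0 + j44.36 Ω
Step 3 — Series combination: Z_total = R + L = 2140 + j44.36 Ω = 2140∠1.2° Ω.
Step 4 — Source phasor: V = 11.4∠32.7° V = 9.593 + j6.159 V.
Step 5 — Ohm's law: I = V / Z_total = (9.593 + j6.159) / (2140 + j44.36) = 0.004541 + j0.002784 A.
Step 6 — Convert to polar: |I| = 0.005326 A, ∠I = 31.5°.

I = 0.005326∠31.5° A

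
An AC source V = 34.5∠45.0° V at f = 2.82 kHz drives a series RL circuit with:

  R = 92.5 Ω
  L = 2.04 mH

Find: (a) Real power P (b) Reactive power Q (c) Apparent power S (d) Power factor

Step 1 — Angular frequency: ω = 2π·f = 2π·2820 = 1.772e+04 rad/s.
Step 2 — Component impedances:
  R: Z = R = 92.5 Ω
  L: Z = jωL = j·1.772e+04·0.00204 = 0 + j36.15 Ω
Step 3 — Series combination: Z_total = R + L = 92.5 + j36.15 Ω = 99.31∠21.3° Ω.
Step 4 — Source phasor: V = 34.5∠45.0° V = 24.4 + j24.4 V.
Step 5 — Current: I = V / Z = 0.3182 + j0.1394 A = 0.3474∠23.7° A.
Step 6 — Complex power: S = V·I* = 11.16 + j4.362 VA.
Step 7 — Real power: P = Re(S) = 11.16 W.
Step 8 — Reactive power: Q = Im(S) = 4.362 VAR.
Step 9 — Apparent power: |S| = 11.99 VA.
Step 10 — Power factor: PF = P/|S| = 0.9314 (lagging).

(a) P = 11.16 W  (b) Q = 4.362 VAR  (c) S = 11.99 VA  (d) PF = 0.9314 (lagging)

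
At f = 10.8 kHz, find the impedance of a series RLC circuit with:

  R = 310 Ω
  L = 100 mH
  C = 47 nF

Step 1 — Angular frequency: ω = 2π·f = 2π·1.08e+04 = 6.786e+04 rad/s.
Step 2 — Component impedances:
  R: Z = R = 310 Ω
  L: Z = jωL = j·6.786e+04·0.1 = 0 + j6786 Ω
  C: Z = 1/(jωC) = -j/(ω·C) = 0 - j313.5 Ω
Step 3 — Series combination: Z_total = R + L + C = 310 + j6472 Ω = 6480∠87.3° Ω.

Z = 310 + j6472 Ω = 6480∠87.3° Ω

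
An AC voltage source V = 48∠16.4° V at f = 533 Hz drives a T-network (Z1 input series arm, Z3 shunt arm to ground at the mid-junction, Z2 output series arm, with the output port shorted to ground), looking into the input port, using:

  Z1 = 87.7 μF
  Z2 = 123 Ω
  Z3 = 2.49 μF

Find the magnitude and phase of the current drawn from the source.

Step 1 — Angular frequency: ω = 2π·f = 2π·533 = 3349 rad/s.
Step 2 — Component impedances:
  Z1: Z = 1/(jωC) = -j/(ω·C) = 0 - j3.405 Ω
  Z2: Z = R = 123 Ω
  Z3: Z = 1/(jωC) = -j/(ω·C) = 0 - j119.9 Ω
Step 3 — With the output port shorted to ground, the output series arm Z2 runs from the junction to ground; the shunt arm Z3 also runs from the junction to ground. They appear in parallel: Z3 || Z2 = 59.94 - j61.48 Ω.
Step 4 — Series with input arm Z1: Z_in = Z1 + (Z3 || Z2) = 59.94 - j64.89 Ω = 88.33∠-47.3° Ω.
Step 5 — Source phasor: V = 48∠16.4° V = 46.05 + j13.55 V.
Step 6 — Ohm's law: I = V / Z_total = (46.05 + j13.55) / (59.94 - j64.89) = 0.241 + j0.487 A.
Step 7 — Convert to polar: |I| = 0.5434 A, ∠I = 63.7°.

I = 0.5434∠63.7° A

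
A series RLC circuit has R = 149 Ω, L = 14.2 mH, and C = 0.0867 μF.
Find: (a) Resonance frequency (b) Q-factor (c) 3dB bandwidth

Step 1 — Resonance condition Im(Z)=0 gives ω₀ = 1/√(LC).
Step 2 — ω₀ = 1/√(0.0142·8.67e-08) = 2.85e+04 rad/s.
Step 3 — f₀ = ω₀/(2π) = 4536 Hz.
Step 4 — Series Q: Q = ω₀L/R = 2.85e+04·0.0142/149 = 2.716.
Step 5 — 3dB bandwidth: Δω = ω₀/Q = 1.049e+04 rad/s; BW = Δω/(2π) = 1670 Hz.

(a) f₀ = 4536 Hz  (b) Q = 2.716  (c) BW = 1670 Hz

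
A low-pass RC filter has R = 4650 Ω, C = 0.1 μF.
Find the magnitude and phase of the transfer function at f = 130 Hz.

Step 1 — Angular frequency: ω = 2π·130 = 816.8 rad/s.
Step 2 — Transfer function: H(jω) = 1/(1 + jωRC).
Step 3 — Denominator: 1 + jωRC = 1 + j·816.8·4650·1e-07 = 1 + j0.3798.
Step 4 — H = 0.8739 - j0.3319.
Step 5 — Magnitude: |H| = 0.9348 (-0.6 dB); phase: φ = -20.8°.

|H| = 0.9348 (-0.6 dB), φ = -20.8°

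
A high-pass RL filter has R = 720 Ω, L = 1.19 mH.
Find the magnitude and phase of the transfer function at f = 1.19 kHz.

Step 1 — Angular frequency: ω = 2π·1190 = 7477 rad/s.
Step 2 — Transfer function: H(jω) = jωL/(R + jωL).
Step 3 — Numerator jωL = j·8.898; denominator R + jωL = 720 + j8.898.
Step 4 — H = 0.0001527 + j0.01236.
Step 5 — Magnitude: |H| = 0.01236 (-38.2 dB); phase: φ = 89.3°.

|H| = 0.01236 (-38.2 dB), φ = 89.3°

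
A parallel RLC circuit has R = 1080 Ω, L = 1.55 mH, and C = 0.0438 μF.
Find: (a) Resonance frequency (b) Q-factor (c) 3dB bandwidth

Step 1 — Resonance: ω₀ = 1/√(LC) = 1/√(0.00155·4.38e-08) = 1.214e+05 rad/s.
Step 2 — f₀ = ω₀/(2π) = 1.932e+04 Hz.
Step 3 — Parallel Q: Q = R/(ω₀L) = 1080/(1.214e+05·0.00155) = 5.741.
Step 4 — Bandwidth: Δω = ω₀/Q = 2.114e+04 rad/s; BW = Δω/(2π) = 3365 Hz.

(a) f₀ = 1.932e+04 Hz  (b) Q = 5.741  (c) BW = 3365 Hz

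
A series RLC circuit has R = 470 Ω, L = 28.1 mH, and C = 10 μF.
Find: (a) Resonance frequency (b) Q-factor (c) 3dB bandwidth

Step 1 — Resonance: ω₀ = 1/√(LC) = 1/√(0.0281·1e-05) = 1886 rad/s.
Step 2 — f₀ = ω₀/(2π) = 300.2 Hz.
Step 3 — Series Q: Q = ω₀L/R = 1886·0.0281/470 = 0.1128.
Step 4 — Bandwidth: Δω = ω₀/Q = 1.673e+04 rad/s; BW = Δω/(2π) = 2662 Hz.

(a) f₀ = 300.2 Hz  (b) Q = 0.1128  (c) BW = 2662 Hz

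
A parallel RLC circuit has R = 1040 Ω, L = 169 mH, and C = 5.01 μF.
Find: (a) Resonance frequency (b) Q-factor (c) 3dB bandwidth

Step 1 — Resonance: ω₀ = 1/√(LC) = 1/√(0.169·5.01e-06) = 1087 rad/s.
Step 2 — f₀ = ω₀/(2π) = 173 Hz.
Step 3 — Parallel Q: Q = R/(ω₀L) = 1040/(1087·0.169) = 5.663.
Step 4 — Bandwidth: Δω = ω₀/Q = 191.9 rad/s; BW = Δω/(2π) = 30.55 Hz.

(a) f₀ = 173 Hz  (b) Q = 5.663  (c) BW = 30.55 Hz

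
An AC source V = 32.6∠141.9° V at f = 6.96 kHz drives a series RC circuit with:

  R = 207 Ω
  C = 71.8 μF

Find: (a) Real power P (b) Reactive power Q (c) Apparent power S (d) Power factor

Step 1 — Angular frequency: ω = 2π·f = 2π·6960 = 4.373e+04 rad/s.
Step 2 — Component impedances:
  R: Z = R = 207 Ω
  C: Z = 1/(jωC) = -j/(ω·C) = 0 - j0.3185 Ω
Step 3 — Series combination: Z_total = R + C = 207 - j0.3185 Ω = 207∠-0.1° Ω.
Step 4 — Source phasor: V = 32.6∠141.9° V = -25.65 + j20.12 V.
Step 5 — Current: I = V / Z = -0.1241 + j0.09698 A = 0.1575∠142.0° A.
Step 6 — Complex power: S = V·I* = 5.134 - j0.007899 VA.
Step 7 — Real power: P = Re(S) = 5.134 W.
Step 8 — Reactive power: Q = Im(S) = -0.007899 VAR.
Step 9 — Apparent power: |S| = 5.134 VA.
Step 10 — Power factor: PF = P/|S| = 1 (leading).

(a) P = 5.134 W  (b) Q = -0.007899 VAR  (c) S = 5.134 VA  (d) PF = 1 (leading)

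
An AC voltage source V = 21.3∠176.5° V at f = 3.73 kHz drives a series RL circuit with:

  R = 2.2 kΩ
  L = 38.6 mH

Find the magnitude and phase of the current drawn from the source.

Step 1 — Angular frequency: ω = 2π·f = 2π·3730 = 2.344e+04 rad/s.
Step 2 — Component impedances:
  R: Z = R = 2200 Ω
  L: Z = jωL = j·2.344e+04·0.0386 = 0 + j904.6 Ω
Step 3 — Series combination: Z_total = R + L = 2200 + j904.6 Ω = 2379∠22.4° Ω.
Step 4 — Source phasor: V = 21.3∠176.5° V = -21.26 + j1.3 V.
Step 5 — Ohm's law: I = V / Z_total = (-21.26 + j1.3) / (2200 + j904.6) = -0.008058 + j0.003905 A.
Step 6 — Convert to polar: |I| = 0.008954 A, ∠I = 154.1°.

I = 0.008954∠154.1° A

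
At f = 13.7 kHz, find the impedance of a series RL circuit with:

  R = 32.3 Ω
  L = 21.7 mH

Step 1 — Angular frequency: ω = 2π·f = 2π·1.37e+04 = 8.608e+04 rad/s.
Step 2 — Component impedances:
  R: Z = R = 32.3 Ω
  L: Z = jωL = j·8.608e+04·0.0217 = 0 + j1868 Ω
Step 3 — Series combination: Z_total = R + L = 32.3 + j1868 Ω = 1868∠89.0° Ω.

Z = 32.3 + j1868 Ω = 1868∠89.0° Ω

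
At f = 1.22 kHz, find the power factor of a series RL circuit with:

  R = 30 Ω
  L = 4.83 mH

Step 1 — Angular frequency: ω = 2π·f = 2π·1220 = 7665 rad/s.
Step 2 — Component impedances:
  R: Z = R = 30 Ω
  L: Z = jωL = j·7665·0.00483 = 0 + j37.02 Ω
Step 3 — Series combination: Z_total = R + L = 30 + j37.02 Ω = 47.65∠51.0° Ω.
Step 4 — Power factor: PF = cos(φ) = Re(Z)/|Z| = 30/47.65 = 0.6296.
Step 5 — Type: Im(Z) = 37.02 ⇒ lagging (phase φ = 51.0°).

PF = 0.6296 (lagging, φ = 51.0°)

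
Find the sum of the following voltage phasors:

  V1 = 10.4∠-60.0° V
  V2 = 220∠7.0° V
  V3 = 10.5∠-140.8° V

Step 1 — Convert each phasor to rectangular form:
  V1 = 10.4·(cos(-60.0°) + j·sin(-60.0°)) = 5.2 - j9.007 V
  V2 = 220·(cos(7.0°) + j·sin(7.0°)) = 218.4 + j26.81 V
  V3 = 10.5·(cos(-140.8°) + j·sin(-140.8°)) = -8.137 - j6.636 V
Step 2 — Sum components: V_total = 215.4 + j11.17 V.
Step 3 — Convert to polar: |V_total| = 215.7 V, ∠V_total = 3.0°.

V_total = 215.7∠3.0° V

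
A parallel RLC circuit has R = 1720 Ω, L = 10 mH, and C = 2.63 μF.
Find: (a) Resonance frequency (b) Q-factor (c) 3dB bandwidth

Step 1 — Resonance: ω₀ = 1/√(LC) = 1/√(0.01·2.63e-06) = 6166 rad/s.
Step 2 — f₀ = ω₀/(2π) = 981.4 Hz.
Step 3 — Parallel Q: Q = R/(ω₀L) = 1720/(6166·0.01) = 27.89.
Step 4 — Bandwidth: Δω = ω₀/Q = 221.1 rad/s; BW = Δω/(2π) = 35.18 Hz.

(a) f₀ = 981.4 Hz  (b) Q = 27.89  (c) BW = 35.18 Hz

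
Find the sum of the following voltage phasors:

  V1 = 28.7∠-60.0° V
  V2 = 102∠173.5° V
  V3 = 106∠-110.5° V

Step 1 — Convert each phasor to rectangular form:
  V1 = 28.7·(cos(-60.0°) + j·sin(-60.0°)) = 14.35 - j24.85 V
  V2 = 102·(cos(173.5°) + j·sin(173.5°)) = -101.3 + j11.55 V
  V3 = 106·(cos(-110.5°) + j·sin(-110.5°)) = -37.12 - j99.29 V
Step 2 — Sum components: V_total = -124.1 - j112.6 V.
Step 3 — Convert to polar: |V_total| = 167.6 V, ∠V_total = -137.8°.

V_total = 167.6∠-137.8° V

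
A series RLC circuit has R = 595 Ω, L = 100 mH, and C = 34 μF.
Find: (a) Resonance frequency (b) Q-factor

Step 1 — Resonance condition Im(Z)=0 gives ω₀ = 1/√(LC).
Step 2 — ω₀ = 1/√(0.1·3.4e-05) = 542.3 rad/s.
Step 3 — f₀ = ω₀/(2π) = 86.31 Hz.
Step 4 — Series Q: Q = ω₀L/R = 542.3·0.1/595 = 0.09115.

(a) f₀ = 86.31 Hz  (b) Q = 0.09115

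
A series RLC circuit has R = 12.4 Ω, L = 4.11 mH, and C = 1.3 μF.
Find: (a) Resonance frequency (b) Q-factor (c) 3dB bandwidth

Step 1 — Resonance: ω₀ = 1/√(LC) = 1/√(0.00411·1.3e-06) = 1.368e+04 rad/s.
Step 2 — f₀ = ω₀/(2π) = 2177 Hz.
Step 3 — Series Q: Q = ω₀L/R = 1.368e+04·0.00411/12.4 = 4.534.
Step 4 — Bandwidth: Δω = ω₀/Q = 3017 rad/s; BW = Δω/(2π) = 480.2 Hz.

(a) f₀ = 2177 Hz  (b) Q = 4.534  (c) BW = 480.2 Hz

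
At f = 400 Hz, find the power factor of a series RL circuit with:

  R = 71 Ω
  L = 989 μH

Step 1 — Angular frequency: ω = 2π·f = 2π·400 = 2513 rad/s.
Step 2 — Component impedances:
  R: Z = R = 71 Ω
  L: Z = jωL = j·2513·0.000989 = 0 + j2.486 Ω
Step 3 — Series combination: Z_total = R + L = 71 + j2.486 Ω = 71.04∠2.0° Ω.
Step 4 — Power factor: PF = cos(φ) = Re(Z)/|Z| = 71/71.04 = 0.9994.
Step 5 — Type: Im(Z) = 2.486 ⇒ lagging (phase φ = 2.0°).

PF = 0.9994 (lagging, φ = 2.0°)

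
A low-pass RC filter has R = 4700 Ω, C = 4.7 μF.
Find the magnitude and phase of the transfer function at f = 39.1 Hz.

Step 1 — Angular frequency: ω = 2π·39.1 = 245.7 rad/s.
Step 2 — Transfer function: H(jω) = 1/(1 + jωRC).
Step 3 — Denominator: 1 + jωRC = 1 + j·245.7·4700·4.7e-06 = 1 + j5.427.
Step 4 — H = 0.03284 - j0.1782.
Step 5 — Magnitude: |H| = 0.1812 (-14.8 dB); phase: φ = -79.6°.

|H| = 0.1812 (-14.8 dB), φ = -79.6°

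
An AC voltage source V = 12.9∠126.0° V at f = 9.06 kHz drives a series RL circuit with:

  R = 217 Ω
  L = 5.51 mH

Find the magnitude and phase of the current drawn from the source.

Step 1 — Angular frequency: ω = 2π·f = 2π·9060 = 5.693e+04 rad/s.
Step 2 — Component impedances:
  R: Z = R = 217 Ω
  L: Z = jωL = j·5.693e+04·0.00551 = 0 + j313.7 Ω
Step 3 — Series combination: Z_total = R + L = 217 + j313.7 Ω = 381.4∠55.3° Ω.
Step 4 — Source phasor: V = 12.9∠126.0° V = -7.582 + j10.44 V.
Step 5 — Ohm's law: I = V / Z_total = (-7.582 + j10.44) / (217 + j313.7) = 0.01119 + j0.03192 A.
Step 6 — Convert to polar: |I| = 0.03382 A, ∠I = 70.7°.

I = 0.03382∠70.7° A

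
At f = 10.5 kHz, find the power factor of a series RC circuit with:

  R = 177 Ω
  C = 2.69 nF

Step 1 — Angular frequency: ω = 2π·f = 2π·1.05e+04 = 6.597e+04 rad/s.
Step 2 — Component impedances:
  R: Z = R = 177 Ω
  C: Z = 1/(jωC) = -j/(ω·C) = 0 - j5635 Ω
Step 3 — Series combination: Z_total = R + C = 177 - j5635 Ω = 5638∠-88.2° Ω.
Step 4 — Power factor: PF = cos(φ) = Re(Z)/|Z| = 177/5637.6 = 0.0314.
Step 5 — Type: Im(Z) = -5635 ⇒ leading (phase φ = -88.2°).

PF = 0.0314 (leading, φ = -88.2°)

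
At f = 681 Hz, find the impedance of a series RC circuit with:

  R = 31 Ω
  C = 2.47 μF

Step 1 — Angular frequency: ω = 2π·f = 2π·681 = 4279 rad/s.
Step 2 — Component impedances:
  R: Z = R = 31 Ω
  C: Z = 1/(jωC) = -j/(ω·C) = 0 - j94.62 Ω
Step 3 — Series combination: Z_total = R + C = 31 - j94.62 Ω = 99.57∠-71.9° Ω.

Z = 31 - j94.62 Ω = 99.57∠-71.9° Ω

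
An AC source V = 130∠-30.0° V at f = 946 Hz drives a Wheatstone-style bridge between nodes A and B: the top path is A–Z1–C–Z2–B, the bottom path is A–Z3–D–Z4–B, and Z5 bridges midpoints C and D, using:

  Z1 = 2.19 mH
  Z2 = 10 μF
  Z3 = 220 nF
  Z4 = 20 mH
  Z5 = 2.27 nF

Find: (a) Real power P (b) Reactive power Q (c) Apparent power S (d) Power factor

Step 1 — Angular frequency: ω = 2π·f = 2π·946 = 5944 rad/s.
Step 2 — Component impedances:
  Z1: Z = jωL = j·5944·0.00219 = 0 + j13.02 Ω
  Z2: Z = 1/(jωC) = -j/(ω·C) = 0 - j16.82 Ω
  Z3: Z = 1/(jωC) = -j/(ω·C) = 0 - j764.7 Ω
  Z4: Z = jωL = j·5944·0.02 = 0 + j118.9 Ω
  Z5: Z = 1/(jωC) = -j/(ω·C) = 0 - j7.411e+04 Ω
Step 3 — Bridge requires nodal analysis (the Z5 bridge couples midpoints C and D, so the two paths cannot be reduced to a simple series/parallel combination). Setting node B to ground and injecting 1 A at node A, the 3-node admittance system at A, C, D solves to V_A = Z_AB = 0 - j3.78 Ω = 3.78∠-90.0° Ω.
Step 4 — Source phasor: V = 130∠-30.0° V = 112.6 - j65 V.
Step 5 — Current: I = V / Z = 17.19 + j29.78 A = 34.39∠60.0° A.
Step 6 — Complex power: S = V·I* = 0 - j4470 VA.
Step 7 — Real power: P = Re(S) = 0 W.
Step 8 — Reactive power: Q = Im(S) = -4470 VAR.
Step 9 — Apparent power: |S| = 4470 VA.
Step 10 — Power factor: PF = P/|S| = 0 (leading).

(a) P = 0 W  (b) Q = -4470 VAR  (c) S = 4470 VA  (d) PF = 0 (leading)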